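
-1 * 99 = -99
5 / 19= 0.26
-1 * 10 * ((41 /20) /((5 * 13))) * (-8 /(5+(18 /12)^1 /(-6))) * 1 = 656 /1235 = 0.53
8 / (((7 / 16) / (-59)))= -7552 / 7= -1078.86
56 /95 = 0.59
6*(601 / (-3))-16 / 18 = -10826 / 9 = -1202.89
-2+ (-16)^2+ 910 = 1164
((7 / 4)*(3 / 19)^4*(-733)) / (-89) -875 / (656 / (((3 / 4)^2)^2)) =-804599565651 / 1947817283584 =-0.41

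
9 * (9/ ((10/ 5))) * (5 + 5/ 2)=1215/ 4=303.75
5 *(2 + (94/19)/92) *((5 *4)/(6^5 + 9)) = 17950/680409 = 0.03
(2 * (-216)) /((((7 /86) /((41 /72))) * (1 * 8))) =-5289 /14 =-377.79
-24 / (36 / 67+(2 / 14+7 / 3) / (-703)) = -2967363 / 65998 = -44.96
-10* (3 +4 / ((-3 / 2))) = -10 / 3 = -3.33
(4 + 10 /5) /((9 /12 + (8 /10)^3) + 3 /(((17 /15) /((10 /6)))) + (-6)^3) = -51000 /1787773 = -0.03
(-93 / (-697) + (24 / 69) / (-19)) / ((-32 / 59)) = -2068835 / 9746848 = -0.21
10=10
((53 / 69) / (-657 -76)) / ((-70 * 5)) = 0.00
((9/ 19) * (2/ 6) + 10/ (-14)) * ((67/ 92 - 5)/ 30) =4847/ 61180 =0.08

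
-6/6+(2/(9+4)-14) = -193/13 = -14.85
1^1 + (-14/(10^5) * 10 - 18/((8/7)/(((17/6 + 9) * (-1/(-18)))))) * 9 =-922001/10000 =-92.20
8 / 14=0.57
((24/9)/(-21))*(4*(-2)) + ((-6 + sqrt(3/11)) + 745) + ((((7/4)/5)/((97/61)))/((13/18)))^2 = sqrt(33)/11 + 7414233538987/10017762300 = 740.63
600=600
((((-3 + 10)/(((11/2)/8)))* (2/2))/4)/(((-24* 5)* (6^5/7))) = -49/2566080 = -0.00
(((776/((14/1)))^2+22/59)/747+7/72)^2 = 5291844190873969/298481460411456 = 17.73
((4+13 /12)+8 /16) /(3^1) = 1.86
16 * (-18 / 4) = -72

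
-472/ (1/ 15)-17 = -7097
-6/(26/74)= -222/13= -17.08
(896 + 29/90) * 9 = 80669/10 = 8066.90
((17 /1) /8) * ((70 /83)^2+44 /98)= 3329093 /1350244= 2.47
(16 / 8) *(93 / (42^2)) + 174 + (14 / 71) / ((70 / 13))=18175207 / 104370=174.14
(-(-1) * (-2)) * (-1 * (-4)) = -8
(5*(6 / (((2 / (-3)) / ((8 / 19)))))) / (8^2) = -45 / 152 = -0.30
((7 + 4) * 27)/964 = 297/964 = 0.31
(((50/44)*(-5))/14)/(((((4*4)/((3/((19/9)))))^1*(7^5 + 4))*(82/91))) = -43875/18438842752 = -0.00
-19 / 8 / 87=-0.03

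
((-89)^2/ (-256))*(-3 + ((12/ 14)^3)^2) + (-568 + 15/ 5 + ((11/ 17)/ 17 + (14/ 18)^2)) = -341098493446253/ 705035632896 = -483.80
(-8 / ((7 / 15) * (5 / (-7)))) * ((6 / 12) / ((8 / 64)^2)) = 768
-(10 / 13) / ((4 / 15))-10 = -335 / 26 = -12.88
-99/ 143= -9/ 13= -0.69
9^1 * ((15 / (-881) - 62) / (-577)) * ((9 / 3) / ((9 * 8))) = 163911 / 4066696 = 0.04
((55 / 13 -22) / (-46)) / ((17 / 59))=13629 / 10166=1.34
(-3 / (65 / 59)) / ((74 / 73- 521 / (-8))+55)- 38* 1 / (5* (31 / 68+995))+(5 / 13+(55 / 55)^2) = 32432187094 / 23943998975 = 1.35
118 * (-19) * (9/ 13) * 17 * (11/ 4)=-1886643/ 26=-72563.19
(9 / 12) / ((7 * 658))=3 / 18424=0.00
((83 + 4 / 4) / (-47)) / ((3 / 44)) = -1232 / 47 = -26.21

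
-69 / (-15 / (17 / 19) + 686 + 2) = -1173 / 11411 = -0.10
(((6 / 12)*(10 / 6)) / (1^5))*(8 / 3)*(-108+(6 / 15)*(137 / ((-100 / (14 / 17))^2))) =-390136574 / 1625625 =-239.99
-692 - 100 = -792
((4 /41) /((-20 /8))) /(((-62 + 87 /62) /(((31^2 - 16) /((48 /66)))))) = 128898 /154037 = 0.84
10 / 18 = 5 / 9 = 0.56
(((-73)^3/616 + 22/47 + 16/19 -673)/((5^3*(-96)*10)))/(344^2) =143376137/1562285125632000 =0.00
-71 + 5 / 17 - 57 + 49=-1338 / 17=-78.71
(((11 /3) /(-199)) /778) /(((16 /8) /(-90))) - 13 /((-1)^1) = 13.00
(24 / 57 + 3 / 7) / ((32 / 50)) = 2825 / 2128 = 1.33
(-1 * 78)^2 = 6084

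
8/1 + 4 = 12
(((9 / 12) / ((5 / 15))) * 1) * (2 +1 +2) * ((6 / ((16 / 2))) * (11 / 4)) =1485 / 64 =23.20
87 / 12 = 29 / 4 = 7.25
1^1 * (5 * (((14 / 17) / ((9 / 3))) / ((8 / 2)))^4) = 12005 / 108243216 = 0.00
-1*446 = -446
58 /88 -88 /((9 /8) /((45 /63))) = -153053 /2772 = -55.21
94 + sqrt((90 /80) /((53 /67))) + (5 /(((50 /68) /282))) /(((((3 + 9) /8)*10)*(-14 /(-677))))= 3*sqrt(7102) /212 + 1098296 /175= 6277.17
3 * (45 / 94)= 1.44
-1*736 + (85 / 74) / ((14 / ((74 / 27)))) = -278123 / 378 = -735.78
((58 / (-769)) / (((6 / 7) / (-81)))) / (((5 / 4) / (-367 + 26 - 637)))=-21441672 / 3845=-5576.51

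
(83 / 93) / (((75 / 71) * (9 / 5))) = 5893 / 12555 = 0.47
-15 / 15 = -1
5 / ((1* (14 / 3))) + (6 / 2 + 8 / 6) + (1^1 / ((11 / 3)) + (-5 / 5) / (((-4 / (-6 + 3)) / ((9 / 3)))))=3167 / 924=3.43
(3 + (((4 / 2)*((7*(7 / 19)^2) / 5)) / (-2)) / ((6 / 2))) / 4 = 0.73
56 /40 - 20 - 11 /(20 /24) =-159 /5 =-31.80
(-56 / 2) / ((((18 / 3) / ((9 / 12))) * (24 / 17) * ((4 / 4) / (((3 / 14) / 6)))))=-17 / 192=-0.09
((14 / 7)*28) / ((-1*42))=-1.33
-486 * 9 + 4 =-4370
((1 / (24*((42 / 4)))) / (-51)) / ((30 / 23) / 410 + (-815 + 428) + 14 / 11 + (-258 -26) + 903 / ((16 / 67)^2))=-663872 / 129384959530239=-0.00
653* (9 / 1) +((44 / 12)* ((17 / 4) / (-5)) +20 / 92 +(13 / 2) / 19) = 154027891 / 26220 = 5874.44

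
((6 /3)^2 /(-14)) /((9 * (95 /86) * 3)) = -172 /17955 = -0.01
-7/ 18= -0.39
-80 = -80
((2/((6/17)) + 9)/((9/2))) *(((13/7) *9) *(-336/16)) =-1144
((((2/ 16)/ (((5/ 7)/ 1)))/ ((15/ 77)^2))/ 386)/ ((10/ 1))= 41503/ 34740000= 0.00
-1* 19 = -19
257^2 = 66049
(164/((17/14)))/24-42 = -1855/51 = -36.37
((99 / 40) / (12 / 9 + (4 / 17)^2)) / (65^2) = 85833 / 203476000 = 0.00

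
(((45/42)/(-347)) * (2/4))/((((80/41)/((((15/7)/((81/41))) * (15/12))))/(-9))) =0.01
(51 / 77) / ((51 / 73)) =73 / 77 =0.95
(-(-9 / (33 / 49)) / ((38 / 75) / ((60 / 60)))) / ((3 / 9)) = 33075 / 418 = 79.13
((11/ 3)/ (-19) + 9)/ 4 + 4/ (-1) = -205/ 114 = -1.80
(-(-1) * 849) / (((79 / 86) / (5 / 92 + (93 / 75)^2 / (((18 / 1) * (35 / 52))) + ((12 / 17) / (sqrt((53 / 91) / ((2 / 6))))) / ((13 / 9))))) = 39951885703 / 238481250 + 2628504 * sqrt(14469) / 925327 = 509.22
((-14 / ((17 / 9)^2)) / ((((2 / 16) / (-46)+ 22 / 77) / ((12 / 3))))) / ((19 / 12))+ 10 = -412294 / 16473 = -25.03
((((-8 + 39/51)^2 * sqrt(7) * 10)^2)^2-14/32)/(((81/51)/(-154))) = -31626248524449976068819301/88633153368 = -356821881233758.25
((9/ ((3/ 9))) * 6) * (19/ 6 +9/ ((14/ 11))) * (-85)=-986850/ 7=-140978.57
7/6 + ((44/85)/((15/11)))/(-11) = 2887/2550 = 1.13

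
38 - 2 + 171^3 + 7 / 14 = 10000495 / 2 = 5000247.50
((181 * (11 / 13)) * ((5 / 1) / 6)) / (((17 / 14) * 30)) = 13937 / 3978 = 3.50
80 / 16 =5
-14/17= -0.82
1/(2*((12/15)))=5/8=0.62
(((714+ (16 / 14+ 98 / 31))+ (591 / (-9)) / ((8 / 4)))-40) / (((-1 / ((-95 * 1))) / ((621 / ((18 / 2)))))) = 1836280555 / 434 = 4231061.19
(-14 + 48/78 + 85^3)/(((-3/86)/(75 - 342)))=61105333954/13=4700410304.15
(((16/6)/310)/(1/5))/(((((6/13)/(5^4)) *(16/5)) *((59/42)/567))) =7346.48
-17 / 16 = -1.06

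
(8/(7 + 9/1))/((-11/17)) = -17/22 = -0.77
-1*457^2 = -208849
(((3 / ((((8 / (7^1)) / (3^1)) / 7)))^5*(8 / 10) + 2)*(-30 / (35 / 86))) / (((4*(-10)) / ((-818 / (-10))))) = 880047204613044081 / 14336000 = 61387221303.92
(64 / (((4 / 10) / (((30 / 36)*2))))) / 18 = 400 / 27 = 14.81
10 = 10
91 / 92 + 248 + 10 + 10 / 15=71665 / 276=259.66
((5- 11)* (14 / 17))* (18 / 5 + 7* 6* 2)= -36792 / 85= -432.85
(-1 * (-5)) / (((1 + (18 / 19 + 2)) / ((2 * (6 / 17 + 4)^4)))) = 1139489888 / 1252815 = 909.54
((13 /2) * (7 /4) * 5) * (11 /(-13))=-385 /8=-48.12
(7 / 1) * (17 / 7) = 17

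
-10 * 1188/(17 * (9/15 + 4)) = -59400/391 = -151.92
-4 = -4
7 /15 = 0.47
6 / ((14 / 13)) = 39 / 7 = 5.57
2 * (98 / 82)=98 / 41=2.39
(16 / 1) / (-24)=-2 / 3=-0.67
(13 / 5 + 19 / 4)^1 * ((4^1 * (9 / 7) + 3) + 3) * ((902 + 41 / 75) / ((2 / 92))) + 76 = 425041289 / 125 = 3400330.31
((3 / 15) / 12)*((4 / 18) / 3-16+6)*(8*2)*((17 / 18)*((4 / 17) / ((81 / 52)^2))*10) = -11594752 / 4782969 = -2.42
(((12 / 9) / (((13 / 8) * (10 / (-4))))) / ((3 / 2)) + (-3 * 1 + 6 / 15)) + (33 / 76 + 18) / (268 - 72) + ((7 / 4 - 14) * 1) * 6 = -664234679 / 8714160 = -76.22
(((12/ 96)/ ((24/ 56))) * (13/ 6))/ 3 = 91/ 432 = 0.21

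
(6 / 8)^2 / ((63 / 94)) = 47 / 56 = 0.84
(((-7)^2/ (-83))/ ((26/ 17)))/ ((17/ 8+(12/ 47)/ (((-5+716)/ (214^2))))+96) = -0.00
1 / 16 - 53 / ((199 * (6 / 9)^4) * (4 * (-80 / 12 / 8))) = 14869 / 31840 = 0.47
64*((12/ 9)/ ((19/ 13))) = 3328/ 57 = 58.39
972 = 972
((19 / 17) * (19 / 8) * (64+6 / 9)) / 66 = 35017 / 13464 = 2.60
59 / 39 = 1.51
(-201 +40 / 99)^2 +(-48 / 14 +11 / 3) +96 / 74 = 102148286710 / 2538459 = 40240.27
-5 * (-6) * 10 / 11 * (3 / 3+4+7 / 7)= 163.64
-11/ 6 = -1.83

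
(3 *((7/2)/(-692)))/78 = -0.00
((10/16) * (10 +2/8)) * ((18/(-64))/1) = -1845/1024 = -1.80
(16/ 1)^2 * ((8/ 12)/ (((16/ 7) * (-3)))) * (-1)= 224/ 9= 24.89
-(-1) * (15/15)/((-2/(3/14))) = -3/28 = -0.11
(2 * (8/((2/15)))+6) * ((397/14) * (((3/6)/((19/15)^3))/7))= 12058875/96026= 125.58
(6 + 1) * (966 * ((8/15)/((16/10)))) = 2254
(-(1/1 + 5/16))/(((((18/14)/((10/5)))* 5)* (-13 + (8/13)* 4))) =637/16440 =0.04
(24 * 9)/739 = 216/739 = 0.29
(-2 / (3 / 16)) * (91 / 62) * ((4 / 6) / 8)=-364 / 279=-1.30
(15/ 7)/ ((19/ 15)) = 225/ 133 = 1.69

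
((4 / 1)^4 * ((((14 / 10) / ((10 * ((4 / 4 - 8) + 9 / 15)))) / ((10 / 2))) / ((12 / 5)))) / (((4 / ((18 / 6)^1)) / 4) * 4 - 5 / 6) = -14 / 15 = -0.93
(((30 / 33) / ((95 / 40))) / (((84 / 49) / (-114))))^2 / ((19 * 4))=19600 / 2299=8.53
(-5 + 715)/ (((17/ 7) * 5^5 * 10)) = 497/ 53125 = 0.01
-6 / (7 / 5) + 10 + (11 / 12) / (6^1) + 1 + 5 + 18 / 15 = 13.07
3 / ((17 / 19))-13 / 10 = 349 / 170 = 2.05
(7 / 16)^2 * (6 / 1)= 147 / 128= 1.15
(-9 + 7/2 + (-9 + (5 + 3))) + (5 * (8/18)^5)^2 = -45275768413/6973568802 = -6.49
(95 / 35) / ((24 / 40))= 95 / 21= 4.52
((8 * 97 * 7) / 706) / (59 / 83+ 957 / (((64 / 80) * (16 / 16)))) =901712 / 140279023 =0.01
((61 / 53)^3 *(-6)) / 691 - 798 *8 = -656749022574 / 102874007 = -6384.01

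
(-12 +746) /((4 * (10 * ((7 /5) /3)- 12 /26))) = 14313 /328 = 43.64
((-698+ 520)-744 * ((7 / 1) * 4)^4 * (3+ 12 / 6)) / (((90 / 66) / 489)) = -4099731252914 / 5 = -819946250582.80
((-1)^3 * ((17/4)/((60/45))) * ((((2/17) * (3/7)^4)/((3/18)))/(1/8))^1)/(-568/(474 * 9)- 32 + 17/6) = 6219828/300108193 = 0.02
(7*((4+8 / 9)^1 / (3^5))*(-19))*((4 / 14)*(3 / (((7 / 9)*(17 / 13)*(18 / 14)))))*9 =-21736 / 1377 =-15.79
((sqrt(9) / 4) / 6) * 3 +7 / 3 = 65 / 24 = 2.71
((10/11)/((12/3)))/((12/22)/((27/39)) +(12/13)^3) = 0.14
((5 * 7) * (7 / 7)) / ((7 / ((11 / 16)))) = 55 / 16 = 3.44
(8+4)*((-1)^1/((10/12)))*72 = -5184/5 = -1036.80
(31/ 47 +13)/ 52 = 321/ 1222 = 0.26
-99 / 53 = -1.87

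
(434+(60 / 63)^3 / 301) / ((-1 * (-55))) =1209809474 / 153315855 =7.89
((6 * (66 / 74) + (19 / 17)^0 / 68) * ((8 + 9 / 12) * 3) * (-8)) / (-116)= 1417605 / 145928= 9.71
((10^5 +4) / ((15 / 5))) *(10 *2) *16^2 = 512020480 / 3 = 170673493.33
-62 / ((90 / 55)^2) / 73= -3751 / 11826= -0.32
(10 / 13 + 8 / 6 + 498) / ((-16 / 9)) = -3657 / 13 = -281.31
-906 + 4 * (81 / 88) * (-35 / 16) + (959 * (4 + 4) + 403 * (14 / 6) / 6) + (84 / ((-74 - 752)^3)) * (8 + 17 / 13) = 2865840318116995 / 414458108064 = 6914.67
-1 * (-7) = 7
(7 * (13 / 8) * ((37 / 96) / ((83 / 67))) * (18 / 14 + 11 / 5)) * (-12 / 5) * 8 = -236.85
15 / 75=1 / 5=0.20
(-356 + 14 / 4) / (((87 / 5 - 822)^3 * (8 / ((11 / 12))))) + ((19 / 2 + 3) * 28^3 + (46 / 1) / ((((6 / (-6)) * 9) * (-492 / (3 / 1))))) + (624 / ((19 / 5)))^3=5510486467827261810453887 / 1171857304051428672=4702352.79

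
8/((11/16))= 128/11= 11.64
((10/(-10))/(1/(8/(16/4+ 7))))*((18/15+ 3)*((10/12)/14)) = -2/11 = -0.18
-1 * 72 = -72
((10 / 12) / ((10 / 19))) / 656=19 / 7872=0.00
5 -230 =-225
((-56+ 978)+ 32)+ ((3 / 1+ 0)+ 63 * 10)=1587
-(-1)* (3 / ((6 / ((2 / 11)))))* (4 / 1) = 4 / 11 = 0.36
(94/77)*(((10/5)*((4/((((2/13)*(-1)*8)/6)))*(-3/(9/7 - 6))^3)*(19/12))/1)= -568841/29282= -19.43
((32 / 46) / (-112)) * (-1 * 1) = 1 / 161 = 0.01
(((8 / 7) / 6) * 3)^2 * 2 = 32 / 49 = 0.65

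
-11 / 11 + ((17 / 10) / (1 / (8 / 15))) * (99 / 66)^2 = 26 / 25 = 1.04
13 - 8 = 5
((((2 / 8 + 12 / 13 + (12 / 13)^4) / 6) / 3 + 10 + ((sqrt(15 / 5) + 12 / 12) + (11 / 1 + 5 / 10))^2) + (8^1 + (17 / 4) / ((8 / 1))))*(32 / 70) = 80*sqrt(3) / 7 + 292643921 / 3598686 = 101.11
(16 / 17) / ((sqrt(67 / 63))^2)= 1008 / 1139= 0.88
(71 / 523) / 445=71 / 232735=0.00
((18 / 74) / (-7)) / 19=-9 / 4921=-0.00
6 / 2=3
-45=-45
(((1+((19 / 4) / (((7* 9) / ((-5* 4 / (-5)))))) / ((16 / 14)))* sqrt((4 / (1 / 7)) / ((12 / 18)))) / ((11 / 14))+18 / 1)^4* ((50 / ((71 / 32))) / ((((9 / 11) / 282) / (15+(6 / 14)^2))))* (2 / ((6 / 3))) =1370837085612800* sqrt(42) / 231957+130600324356461459600 / 3375670221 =76989082752.16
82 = 82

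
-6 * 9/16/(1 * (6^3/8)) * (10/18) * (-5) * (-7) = -175/72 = -2.43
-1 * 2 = -2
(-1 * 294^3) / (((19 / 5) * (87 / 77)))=-3261230280 / 551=-5918748.24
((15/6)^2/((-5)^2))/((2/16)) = 2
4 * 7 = 28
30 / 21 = 10 / 7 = 1.43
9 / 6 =3 / 2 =1.50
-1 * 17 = -17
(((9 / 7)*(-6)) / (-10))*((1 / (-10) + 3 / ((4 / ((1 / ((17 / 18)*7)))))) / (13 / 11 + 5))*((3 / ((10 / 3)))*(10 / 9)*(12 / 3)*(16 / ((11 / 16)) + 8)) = 74304 / 354025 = 0.21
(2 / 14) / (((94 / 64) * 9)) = 32 / 2961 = 0.01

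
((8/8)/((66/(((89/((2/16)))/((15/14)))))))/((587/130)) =129584/58113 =2.23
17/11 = 1.55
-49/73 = -0.67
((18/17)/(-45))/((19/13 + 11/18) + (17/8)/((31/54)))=-29016/7120705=-0.00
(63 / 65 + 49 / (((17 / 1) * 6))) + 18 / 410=81197 / 54366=1.49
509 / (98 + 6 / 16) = 4072 / 787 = 5.17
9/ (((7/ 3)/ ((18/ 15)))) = 162/ 35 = 4.63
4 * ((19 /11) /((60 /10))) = 38 /33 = 1.15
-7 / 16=-0.44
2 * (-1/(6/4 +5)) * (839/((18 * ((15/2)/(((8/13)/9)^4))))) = -13746176/328867205355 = -0.00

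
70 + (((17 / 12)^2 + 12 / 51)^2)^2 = 95.28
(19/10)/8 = 19/80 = 0.24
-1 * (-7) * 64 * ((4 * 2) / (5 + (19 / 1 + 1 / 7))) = 25088 / 169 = 148.45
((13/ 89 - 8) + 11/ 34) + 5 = -7657/ 3026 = -2.53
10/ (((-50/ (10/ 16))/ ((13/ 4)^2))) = -169/ 128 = -1.32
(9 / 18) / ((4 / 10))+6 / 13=89 / 52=1.71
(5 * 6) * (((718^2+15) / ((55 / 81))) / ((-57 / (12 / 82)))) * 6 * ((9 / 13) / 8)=-3382451379 / 111397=-30363.94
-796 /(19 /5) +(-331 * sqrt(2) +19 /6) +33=-331 * sqrt(2) - 19757 /114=-641.41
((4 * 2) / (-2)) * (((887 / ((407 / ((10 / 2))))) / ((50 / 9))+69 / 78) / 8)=-1.42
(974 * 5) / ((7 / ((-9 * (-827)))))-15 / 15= 36247403 / 7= 5178200.43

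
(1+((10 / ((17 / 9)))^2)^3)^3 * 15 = 2251726315697618425130749717919865135 / 14063084452067724991009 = 160116105636167.35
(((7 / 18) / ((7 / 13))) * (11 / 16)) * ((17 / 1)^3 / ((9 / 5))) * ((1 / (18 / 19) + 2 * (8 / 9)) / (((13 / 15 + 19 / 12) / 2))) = 298587575 / 95256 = 3134.58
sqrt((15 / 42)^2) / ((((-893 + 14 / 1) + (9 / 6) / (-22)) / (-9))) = 330 / 90251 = 0.00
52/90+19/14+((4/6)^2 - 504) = -316021/630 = -501.62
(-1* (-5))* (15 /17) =75 /17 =4.41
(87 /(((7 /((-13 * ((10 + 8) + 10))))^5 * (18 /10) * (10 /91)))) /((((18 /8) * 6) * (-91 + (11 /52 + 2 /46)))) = 1200016694775808 /8791011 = 136504970.22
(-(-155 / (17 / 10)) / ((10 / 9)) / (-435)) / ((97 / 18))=-1674 / 47821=-0.04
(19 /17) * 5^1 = 95 /17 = 5.59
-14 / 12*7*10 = -245 / 3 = -81.67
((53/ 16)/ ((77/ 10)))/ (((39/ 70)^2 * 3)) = 46375/ 100386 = 0.46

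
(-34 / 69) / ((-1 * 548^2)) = 17 / 10360488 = 0.00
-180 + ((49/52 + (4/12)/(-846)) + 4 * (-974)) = -268904933/65988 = -4075.06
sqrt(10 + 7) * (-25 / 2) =-25 * sqrt(17) / 2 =-51.54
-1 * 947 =-947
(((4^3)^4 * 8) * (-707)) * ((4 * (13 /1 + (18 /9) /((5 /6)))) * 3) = -17536029347020.80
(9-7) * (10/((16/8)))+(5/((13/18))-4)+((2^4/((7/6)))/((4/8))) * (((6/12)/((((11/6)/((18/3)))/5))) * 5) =1136136/1001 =1135.00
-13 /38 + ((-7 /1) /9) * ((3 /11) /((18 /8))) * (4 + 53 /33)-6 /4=-441455 /186219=-2.37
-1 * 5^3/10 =-25/2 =-12.50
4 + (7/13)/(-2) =97/26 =3.73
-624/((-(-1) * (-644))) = 0.97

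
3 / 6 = 1 / 2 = 0.50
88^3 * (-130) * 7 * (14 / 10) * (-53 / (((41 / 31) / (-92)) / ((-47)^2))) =-289893548995162112 / 41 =-7070574365735661.27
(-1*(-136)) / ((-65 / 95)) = -2584 / 13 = -198.77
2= 2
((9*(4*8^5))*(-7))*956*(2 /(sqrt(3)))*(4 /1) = -21051211776*sqrt(3) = -36461768356.92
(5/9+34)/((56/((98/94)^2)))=106673/159048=0.67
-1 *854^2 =-729316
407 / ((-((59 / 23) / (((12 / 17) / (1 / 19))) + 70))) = -2134308 / 368083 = -5.80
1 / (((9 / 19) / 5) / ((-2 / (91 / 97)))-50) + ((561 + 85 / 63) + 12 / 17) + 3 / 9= 556497400561 / 987803649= 563.37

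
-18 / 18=-1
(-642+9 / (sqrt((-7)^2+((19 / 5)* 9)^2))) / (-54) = 107 / 9 - 5* sqrt(30466) / 182796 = 11.88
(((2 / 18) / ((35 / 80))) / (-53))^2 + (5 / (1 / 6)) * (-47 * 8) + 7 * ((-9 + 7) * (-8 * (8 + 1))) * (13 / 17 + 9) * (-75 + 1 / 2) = -141119652741664 / 189531657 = -744570.35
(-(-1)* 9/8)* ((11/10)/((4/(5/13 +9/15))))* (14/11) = 126/325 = 0.39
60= 60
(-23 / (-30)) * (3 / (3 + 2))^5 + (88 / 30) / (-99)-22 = -18537199 / 843750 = -21.97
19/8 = 2.38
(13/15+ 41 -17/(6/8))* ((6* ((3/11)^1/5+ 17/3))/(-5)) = -181248/1375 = -131.82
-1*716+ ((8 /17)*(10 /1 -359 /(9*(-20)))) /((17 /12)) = -181564 /255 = -712.02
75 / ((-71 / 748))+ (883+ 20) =8013 / 71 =112.86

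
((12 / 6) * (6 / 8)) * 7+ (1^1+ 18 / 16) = 101 / 8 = 12.62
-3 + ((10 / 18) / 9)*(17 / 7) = -1616 / 567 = -2.85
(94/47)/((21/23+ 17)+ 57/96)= 1472/13621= 0.11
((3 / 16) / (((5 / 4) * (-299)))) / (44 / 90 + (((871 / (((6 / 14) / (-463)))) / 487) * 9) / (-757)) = -0.00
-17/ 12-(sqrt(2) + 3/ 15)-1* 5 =-8.03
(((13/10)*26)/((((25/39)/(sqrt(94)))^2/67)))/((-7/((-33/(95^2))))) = 53423521866/197421875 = 270.61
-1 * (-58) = 58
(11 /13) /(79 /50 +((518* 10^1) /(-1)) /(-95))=10450 /692913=0.02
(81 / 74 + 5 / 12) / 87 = 671 / 38628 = 0.02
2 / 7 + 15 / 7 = 17 / 7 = 2.43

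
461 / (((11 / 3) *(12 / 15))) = 6915 / 44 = 157.16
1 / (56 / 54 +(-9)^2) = 27 / 2215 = 0.01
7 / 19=0.37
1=1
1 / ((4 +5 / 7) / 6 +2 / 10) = 70 / 69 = 1.01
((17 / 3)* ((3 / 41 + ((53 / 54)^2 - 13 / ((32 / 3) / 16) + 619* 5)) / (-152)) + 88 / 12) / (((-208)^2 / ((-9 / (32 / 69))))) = 134621701373 / 2795433099264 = 0.05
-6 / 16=-3 / 8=-0.38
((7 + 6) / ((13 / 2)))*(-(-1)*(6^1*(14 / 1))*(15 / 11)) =2520 / 11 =229.09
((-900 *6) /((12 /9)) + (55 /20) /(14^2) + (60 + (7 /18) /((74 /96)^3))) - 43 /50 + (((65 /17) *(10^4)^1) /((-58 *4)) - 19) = -2042867666227949 /489449808400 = -4173.80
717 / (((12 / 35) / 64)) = 133840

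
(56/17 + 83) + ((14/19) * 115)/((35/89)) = 97471/323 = 301.77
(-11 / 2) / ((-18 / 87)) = 26.58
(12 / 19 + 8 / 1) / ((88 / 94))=1927 / 209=9.22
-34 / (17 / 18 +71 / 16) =-4896 / 775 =-6.32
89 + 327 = 416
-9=-9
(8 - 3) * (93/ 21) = 155/ 7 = 22.14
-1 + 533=532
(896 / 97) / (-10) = -448 / 485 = -0.92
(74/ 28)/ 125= 37/ 1750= 0.02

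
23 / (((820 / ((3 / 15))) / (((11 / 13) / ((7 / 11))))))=2783 / 373100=0.01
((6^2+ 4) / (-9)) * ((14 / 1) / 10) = -6.22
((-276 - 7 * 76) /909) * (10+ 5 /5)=-88 /9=-9.78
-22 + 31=9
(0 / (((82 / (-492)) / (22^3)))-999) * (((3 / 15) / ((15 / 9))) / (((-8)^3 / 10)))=2997 / 1280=2.34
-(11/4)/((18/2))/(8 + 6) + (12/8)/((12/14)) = 871/504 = 1.73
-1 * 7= -7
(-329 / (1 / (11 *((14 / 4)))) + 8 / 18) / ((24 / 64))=-911956 / 27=-33776.15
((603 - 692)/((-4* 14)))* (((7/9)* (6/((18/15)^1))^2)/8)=2225/576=3.86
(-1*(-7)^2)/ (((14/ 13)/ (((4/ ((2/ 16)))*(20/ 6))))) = -14560/ 3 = -4853.33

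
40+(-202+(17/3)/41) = -19909/123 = -161.86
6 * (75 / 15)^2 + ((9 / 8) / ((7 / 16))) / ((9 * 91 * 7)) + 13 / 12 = 8084191 / 53508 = 151.08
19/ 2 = 9.50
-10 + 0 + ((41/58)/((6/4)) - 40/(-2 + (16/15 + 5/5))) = -53029/87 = -609.53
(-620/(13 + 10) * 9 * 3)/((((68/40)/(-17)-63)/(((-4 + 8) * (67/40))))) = 1121580/14513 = 77.28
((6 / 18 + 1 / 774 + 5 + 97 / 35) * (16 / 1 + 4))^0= 1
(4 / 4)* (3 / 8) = 3 / 8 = 0.38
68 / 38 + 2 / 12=223 / 114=1.96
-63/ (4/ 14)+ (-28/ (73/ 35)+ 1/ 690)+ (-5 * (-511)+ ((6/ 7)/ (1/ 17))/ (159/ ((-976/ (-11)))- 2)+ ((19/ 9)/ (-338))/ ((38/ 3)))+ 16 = 54845097267869/ 24192610260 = 2267.02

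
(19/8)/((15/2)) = 0.32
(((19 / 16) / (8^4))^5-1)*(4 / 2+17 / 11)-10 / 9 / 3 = -1405980728211813727575950441 / 359050968425544864887734272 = -3.92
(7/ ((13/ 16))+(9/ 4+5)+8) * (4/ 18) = 1241/ 234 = 5.30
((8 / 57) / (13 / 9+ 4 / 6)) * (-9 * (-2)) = 432 / 361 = 1.20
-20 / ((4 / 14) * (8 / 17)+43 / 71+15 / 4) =-675920 / 151747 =-4.45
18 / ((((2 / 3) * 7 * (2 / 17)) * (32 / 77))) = 5049 / 64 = 78.89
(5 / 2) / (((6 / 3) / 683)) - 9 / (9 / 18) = 3343 / 4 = 835.75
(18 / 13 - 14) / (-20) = 41 / 65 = 0.63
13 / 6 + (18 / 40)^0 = 19 / 6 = 3.17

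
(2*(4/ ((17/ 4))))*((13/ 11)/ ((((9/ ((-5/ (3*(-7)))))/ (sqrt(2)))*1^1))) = 2080*sqrt(2)/ 35343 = 0.08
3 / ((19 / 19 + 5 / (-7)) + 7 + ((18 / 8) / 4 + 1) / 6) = 2016 / 5071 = 0.40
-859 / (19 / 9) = -7731 / 19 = -406.89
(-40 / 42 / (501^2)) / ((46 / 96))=-320 / 40411161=-0.00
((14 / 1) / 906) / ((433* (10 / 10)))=7 / 196149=0.00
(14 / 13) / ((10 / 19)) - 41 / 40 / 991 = 1053891 / 515320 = 2.05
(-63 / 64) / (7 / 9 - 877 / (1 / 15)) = 567 / 7576832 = 0.00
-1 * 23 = -23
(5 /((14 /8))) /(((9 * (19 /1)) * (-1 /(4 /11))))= -0.01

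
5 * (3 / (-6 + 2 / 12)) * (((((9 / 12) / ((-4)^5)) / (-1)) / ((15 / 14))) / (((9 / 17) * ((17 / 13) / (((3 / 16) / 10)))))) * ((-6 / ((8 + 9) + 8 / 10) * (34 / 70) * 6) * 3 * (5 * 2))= 0.00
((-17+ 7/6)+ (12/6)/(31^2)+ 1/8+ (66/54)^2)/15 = -1770095/1868184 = -0.95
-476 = -476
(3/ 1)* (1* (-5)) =-15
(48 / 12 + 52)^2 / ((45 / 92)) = 288512 / 45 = 6411.38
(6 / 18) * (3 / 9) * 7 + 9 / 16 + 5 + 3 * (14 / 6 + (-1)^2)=2353 / 144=16.34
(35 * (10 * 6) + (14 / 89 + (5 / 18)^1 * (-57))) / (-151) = -1113029 / 80634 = -13.80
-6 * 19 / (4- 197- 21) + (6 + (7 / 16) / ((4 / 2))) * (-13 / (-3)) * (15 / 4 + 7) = 11924675 / 41088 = 290.22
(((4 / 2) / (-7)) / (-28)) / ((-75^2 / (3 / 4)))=-1 / 735000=-0.00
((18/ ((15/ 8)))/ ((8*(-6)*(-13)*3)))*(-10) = -2/ 39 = -0.05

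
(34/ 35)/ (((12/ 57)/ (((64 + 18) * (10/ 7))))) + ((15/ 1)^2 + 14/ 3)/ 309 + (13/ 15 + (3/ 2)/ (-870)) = 2856566269/ 5269068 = 542.14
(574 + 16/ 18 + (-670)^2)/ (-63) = -4045274/ 567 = -7134.52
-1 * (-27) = 27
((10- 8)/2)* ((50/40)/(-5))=-1/4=-0.25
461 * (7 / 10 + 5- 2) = 1705.70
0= 0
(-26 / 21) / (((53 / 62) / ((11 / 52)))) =-341 / 1113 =-0.31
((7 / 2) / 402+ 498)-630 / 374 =74621353 / 150348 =496.32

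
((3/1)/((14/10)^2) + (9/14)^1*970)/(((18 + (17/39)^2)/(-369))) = -17191056870/1355683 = -12680.74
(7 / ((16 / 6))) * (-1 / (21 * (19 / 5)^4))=-625 / 1042568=-0.00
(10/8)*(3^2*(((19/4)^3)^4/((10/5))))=99599171357977245/134217728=742071653.59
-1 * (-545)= 545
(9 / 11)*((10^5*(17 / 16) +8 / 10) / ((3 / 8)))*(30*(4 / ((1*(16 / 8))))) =153001152 / 11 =13909195.64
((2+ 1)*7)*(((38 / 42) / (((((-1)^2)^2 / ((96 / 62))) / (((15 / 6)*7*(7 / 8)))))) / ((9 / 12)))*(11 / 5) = 40964 / 31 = 1321.42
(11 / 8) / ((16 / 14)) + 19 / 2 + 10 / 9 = 6805 / 576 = 11.81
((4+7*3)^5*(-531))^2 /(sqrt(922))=26889896392822265625*sqrt(922) /922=885571575426013667.45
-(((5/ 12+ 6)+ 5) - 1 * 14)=31/ 12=2.58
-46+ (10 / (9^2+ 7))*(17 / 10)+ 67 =1865 / 88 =21.19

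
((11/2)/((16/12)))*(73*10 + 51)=25773/8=3221.62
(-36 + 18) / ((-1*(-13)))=-18 / 13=-1.38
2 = 2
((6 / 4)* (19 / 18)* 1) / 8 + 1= 1.20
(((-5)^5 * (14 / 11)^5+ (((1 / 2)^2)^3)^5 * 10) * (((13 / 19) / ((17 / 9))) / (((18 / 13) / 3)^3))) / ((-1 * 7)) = 25771131296681103511945 / 4691860641093255168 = 5492.73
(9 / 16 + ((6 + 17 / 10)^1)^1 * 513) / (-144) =-35117 / 1280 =-27.44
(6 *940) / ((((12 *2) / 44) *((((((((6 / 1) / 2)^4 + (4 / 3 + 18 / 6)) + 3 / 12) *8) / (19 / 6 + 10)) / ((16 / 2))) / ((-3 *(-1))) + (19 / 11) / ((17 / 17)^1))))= 682440 / 257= 2655.41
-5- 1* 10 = -15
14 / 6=7 / 3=2.33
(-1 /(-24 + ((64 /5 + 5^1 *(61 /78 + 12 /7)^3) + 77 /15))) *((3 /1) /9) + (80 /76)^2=23248498506040 /21070155415363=1.10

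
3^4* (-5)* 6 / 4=-1215 / 2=-607.50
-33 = -33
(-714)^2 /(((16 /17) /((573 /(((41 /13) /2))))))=16139249217 /82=196820112.40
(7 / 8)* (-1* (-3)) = 21 / 8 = 2.62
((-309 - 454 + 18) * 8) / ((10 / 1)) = -596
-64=-64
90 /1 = 90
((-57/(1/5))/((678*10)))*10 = -95/226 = -0.42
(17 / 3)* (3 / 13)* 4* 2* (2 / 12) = 68 / 39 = 1.74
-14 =-14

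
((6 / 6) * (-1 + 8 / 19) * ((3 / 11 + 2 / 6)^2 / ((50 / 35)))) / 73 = -280 / 137313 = -0.00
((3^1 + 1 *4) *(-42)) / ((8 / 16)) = -588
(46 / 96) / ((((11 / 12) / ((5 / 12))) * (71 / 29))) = 3335 / 37488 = 0.09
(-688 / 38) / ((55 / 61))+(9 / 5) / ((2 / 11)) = -21277 / 2090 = -10.18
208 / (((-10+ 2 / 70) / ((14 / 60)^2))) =-17836 / 15705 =-1.14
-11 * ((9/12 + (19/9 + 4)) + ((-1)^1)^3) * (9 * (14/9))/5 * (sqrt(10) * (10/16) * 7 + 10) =-113729 * sqrt(10)/144 - 16247/9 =-4302.74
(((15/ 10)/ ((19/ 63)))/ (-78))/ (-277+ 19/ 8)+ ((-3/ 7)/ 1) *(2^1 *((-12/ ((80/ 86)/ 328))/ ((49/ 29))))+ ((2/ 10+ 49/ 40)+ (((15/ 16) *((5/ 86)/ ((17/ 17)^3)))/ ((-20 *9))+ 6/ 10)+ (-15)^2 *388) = 274912001857730743/ 3073412194944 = 89448.46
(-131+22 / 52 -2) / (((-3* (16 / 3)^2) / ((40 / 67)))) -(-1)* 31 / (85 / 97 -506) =181982129 / 210099136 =0.87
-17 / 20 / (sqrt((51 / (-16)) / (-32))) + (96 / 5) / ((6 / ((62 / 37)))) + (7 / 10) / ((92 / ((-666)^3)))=-9563820767 / 4255 - 4 * sqrt(102) / 15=-2247669.15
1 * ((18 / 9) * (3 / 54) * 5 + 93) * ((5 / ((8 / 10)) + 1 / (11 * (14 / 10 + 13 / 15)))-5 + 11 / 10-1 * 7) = -2419487 / 5610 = -431.28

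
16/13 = 1.23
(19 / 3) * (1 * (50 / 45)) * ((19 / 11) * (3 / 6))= 1805 / 297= 6.08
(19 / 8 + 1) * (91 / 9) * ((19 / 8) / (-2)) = -5187 / 128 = -40.52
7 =7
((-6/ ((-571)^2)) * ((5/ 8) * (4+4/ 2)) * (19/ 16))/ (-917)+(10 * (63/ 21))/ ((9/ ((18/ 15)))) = 38269389271/ 9567347104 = 4.00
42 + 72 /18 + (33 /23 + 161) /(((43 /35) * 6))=201862 /2967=68.04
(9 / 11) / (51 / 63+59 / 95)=17955 / 31394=0.57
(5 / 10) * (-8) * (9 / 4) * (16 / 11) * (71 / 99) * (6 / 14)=-3408 / 847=-4.02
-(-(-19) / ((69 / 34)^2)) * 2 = -43928 / 4761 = -9.23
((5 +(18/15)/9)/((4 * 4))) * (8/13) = 0.20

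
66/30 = 11/5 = 2.20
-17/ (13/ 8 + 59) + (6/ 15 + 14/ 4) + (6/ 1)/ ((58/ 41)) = 221129/ 28130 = 7.86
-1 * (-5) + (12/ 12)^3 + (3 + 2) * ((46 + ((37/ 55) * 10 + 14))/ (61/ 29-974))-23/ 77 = 2325641/ 434049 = 5.36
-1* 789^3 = -491169069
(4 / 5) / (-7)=-4 / 35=-0.11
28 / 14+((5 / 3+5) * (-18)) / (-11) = 142 / 11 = 12.91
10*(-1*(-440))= 4400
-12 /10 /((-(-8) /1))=-3 /20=-0.15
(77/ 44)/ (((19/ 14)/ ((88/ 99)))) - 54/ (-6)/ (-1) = -1343/ 171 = -7.85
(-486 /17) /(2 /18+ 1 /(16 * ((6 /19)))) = -139968 /1513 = -92.51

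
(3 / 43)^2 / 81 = 1 / 16641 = 0.00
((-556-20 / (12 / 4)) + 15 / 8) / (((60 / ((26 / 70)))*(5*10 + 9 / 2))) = -174967 / 2746800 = -0.06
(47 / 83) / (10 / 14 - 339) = -329 / 196544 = -0.00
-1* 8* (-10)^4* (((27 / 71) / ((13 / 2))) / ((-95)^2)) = -172800 / 333203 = -0.52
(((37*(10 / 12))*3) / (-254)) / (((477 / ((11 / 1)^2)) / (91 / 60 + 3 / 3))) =-676027 / 2907792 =-0.23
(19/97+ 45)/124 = 1096/3007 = 0.36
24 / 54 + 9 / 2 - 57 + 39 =-235 / 18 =-13.06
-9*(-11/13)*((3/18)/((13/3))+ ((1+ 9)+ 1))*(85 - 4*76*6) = -146184.04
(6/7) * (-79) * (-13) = 6162/7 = 880.29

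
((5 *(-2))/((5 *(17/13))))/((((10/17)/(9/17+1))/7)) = -2366/85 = -27.84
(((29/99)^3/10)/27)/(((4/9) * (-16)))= -24389/1862974080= -0.00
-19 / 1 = -19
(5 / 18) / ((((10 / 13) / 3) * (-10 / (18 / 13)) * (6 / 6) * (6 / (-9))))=9 / 40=0.22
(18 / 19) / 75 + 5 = 2381 / 475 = 5.01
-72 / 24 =-3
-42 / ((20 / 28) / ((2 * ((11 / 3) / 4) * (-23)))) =2479.40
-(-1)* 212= 212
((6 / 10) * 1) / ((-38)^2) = 3 / 7220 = 0.00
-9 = -9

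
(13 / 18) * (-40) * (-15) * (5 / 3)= 6500 / 9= 722.22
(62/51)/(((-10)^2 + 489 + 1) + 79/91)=0.00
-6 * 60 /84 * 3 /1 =-90 /7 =-12.86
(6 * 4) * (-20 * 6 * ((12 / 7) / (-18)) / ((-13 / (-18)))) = 34560 / 91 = 379.78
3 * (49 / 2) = 147 / 2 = 73.50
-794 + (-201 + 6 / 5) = -4969 / 5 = -993.80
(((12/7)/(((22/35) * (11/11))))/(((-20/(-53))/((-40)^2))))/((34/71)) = 4515600/187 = 24147.59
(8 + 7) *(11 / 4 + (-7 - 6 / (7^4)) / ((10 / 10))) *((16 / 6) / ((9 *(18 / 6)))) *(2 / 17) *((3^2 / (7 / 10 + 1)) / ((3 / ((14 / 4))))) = -4084100 / 892143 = -4.58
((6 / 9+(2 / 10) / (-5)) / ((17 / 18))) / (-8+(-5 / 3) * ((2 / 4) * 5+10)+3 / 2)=-423 / 17425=-0.02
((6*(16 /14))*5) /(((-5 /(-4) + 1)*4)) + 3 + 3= 9.81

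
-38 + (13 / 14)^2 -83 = -120.14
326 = 326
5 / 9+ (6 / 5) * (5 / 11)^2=875 / 1089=0.80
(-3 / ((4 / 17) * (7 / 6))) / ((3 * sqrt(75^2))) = -17 / 350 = -0.05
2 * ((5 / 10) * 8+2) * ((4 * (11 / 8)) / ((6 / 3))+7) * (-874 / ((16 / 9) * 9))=-51129 / 8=-6391.12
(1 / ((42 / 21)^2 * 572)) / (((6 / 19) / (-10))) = -95 / 6864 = -0.01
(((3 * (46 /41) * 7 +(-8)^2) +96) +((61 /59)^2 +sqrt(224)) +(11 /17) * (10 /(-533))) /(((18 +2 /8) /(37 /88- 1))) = -239305167 /40818206- 102 * sqrt(14) /803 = -6.34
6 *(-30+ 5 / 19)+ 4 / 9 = -30434 / 171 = -177.98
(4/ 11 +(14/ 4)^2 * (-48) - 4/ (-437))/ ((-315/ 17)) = 31.71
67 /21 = 3.19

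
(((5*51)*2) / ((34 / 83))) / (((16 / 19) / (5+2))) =165585 / 16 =10349.06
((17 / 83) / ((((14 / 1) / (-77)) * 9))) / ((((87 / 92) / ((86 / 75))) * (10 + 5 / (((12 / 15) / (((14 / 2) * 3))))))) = -2959088 / 2753908875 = -0.00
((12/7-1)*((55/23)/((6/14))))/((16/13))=3575/1104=3.24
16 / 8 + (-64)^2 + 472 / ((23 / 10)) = 98974 / 23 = 4303.22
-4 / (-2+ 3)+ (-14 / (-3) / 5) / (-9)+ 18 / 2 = 4.90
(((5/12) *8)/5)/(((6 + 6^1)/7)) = 7/18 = 0.39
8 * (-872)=-6976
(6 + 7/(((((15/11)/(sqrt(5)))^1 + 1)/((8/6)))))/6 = 1189/342 - 77* sqrt(5)/114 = 1.97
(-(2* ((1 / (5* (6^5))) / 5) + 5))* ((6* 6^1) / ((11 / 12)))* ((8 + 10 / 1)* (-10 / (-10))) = -972002 / 275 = -3534.55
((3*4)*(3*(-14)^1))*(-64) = 32256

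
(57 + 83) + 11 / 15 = 2111 / 15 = 140.73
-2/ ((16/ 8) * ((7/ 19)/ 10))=-190/ 7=-27.14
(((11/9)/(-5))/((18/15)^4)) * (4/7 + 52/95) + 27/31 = 1480951/2003778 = 0.74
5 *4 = 20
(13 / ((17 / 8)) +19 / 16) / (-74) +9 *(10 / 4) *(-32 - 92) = -56159107 / 20128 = -2790.10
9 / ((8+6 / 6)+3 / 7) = 21 / 22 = 0.95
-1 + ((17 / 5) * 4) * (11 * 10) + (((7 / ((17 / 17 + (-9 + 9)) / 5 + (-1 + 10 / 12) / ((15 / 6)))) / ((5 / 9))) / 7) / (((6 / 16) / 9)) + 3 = 1822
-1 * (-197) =197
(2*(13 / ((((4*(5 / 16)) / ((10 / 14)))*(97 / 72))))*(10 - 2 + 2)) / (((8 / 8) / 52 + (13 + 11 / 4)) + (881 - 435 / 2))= 648960 / 3997273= 0.16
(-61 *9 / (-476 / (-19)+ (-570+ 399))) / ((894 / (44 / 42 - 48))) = -571387 / 2892239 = -0.20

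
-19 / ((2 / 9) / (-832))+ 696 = 71832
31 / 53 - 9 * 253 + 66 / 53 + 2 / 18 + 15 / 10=-2168975 / 954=-2273.56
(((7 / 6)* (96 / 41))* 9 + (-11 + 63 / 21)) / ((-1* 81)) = -680 / 3321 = -0.20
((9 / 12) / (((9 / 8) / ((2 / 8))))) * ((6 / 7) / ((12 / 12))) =1 / 7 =0.14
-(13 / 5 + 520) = -2613 / 5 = -522.60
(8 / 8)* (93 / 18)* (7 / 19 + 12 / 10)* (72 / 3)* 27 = 498852 / 95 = 5251.07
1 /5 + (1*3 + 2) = 26 /5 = 5.20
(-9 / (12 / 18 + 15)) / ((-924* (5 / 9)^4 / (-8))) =-118098 / 2261875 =-0.05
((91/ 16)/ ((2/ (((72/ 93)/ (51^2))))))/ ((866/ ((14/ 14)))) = 91/ 93101928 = 0.00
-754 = -754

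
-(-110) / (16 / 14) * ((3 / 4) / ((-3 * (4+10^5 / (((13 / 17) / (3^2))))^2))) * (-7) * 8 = 455455 / 468183182405408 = 0.00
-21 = -21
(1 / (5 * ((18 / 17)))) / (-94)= -17 / 8460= -0.00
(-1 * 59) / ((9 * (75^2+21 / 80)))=-4720 / 4050189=-0.00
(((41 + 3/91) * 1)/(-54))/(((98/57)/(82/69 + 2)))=-1.41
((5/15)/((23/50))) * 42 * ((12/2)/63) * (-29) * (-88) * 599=305729600/69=4430863.77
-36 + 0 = -36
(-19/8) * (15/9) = -95/24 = -3.96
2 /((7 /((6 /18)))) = 0.10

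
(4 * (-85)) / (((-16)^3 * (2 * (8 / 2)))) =85 / 8192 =0.01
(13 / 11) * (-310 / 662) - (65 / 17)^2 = -15965560 / 1052249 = -15.17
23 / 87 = 0.26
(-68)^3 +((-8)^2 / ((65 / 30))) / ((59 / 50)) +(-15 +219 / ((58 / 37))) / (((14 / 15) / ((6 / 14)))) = -1370447771501 / 4359628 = -314349.70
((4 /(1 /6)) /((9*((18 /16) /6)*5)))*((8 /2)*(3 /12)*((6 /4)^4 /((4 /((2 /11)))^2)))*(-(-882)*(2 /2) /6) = 2646 /605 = 4.37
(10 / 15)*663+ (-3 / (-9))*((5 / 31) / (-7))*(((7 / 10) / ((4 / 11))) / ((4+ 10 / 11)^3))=51781706831 / 117153216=442.00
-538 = -538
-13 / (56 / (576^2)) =-77019.43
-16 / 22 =-0.73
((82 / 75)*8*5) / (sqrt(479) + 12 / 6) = -1312 / 7125 + 656*sqrt(479) / 7125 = 1.83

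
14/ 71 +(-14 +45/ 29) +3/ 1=-19048/ 2059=-9.25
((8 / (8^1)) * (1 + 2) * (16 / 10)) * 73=350.40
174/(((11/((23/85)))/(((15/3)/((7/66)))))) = 24012/119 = 201.78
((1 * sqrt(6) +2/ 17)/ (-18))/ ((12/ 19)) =-19 * sqrt(6)/ 216 - 19/ 1836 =-0.23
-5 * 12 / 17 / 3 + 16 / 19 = -108 / 323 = -0.33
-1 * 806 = -806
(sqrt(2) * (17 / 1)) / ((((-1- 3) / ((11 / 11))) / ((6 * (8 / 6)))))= -34 * sqrt(2)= -48.08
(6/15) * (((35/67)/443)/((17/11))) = 154/504577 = 0.00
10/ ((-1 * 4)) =-5/ 2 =-2.50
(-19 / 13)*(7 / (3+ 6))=-133 / 117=-1.14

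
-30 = -30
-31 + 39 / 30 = -297 / 10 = -29.70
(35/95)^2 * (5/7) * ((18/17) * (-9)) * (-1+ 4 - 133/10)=58401/6137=9.52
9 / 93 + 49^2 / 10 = 74461 / 310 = 240.20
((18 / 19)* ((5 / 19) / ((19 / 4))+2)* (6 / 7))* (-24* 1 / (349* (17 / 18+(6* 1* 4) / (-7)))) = 34618752 / 749256583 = 0.05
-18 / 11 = -1.64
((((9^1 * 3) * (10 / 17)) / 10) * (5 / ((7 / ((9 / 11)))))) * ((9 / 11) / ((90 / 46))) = 5589 / 14399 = 0.39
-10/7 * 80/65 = -160/91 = -1.76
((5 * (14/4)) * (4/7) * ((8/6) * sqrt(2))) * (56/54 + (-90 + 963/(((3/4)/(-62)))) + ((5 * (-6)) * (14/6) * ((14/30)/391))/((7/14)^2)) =-33654574640 * sqrt(2)/31671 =-1502786.65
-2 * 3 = -6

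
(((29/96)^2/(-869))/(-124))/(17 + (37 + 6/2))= 841/56605519872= 0.00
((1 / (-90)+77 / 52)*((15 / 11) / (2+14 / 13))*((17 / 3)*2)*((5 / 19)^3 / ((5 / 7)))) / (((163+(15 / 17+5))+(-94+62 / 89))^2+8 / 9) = 246532055455 / 7478420641493296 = 0.00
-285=-285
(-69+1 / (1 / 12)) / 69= -19 / 23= -0.83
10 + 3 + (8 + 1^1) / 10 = 139 / 10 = 13.90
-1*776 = -776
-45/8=-5.62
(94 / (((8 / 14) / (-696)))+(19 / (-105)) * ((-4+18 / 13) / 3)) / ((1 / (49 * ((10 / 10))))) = -3281908658 / 585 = -5610100.27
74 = 74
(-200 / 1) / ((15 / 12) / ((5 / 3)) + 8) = -160 / 7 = -22.86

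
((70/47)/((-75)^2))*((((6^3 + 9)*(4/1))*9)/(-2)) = -252/235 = -1.07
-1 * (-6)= 6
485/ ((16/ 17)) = 8245/ 16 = 515.31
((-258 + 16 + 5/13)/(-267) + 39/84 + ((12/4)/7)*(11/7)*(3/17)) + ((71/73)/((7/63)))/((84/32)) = 4.82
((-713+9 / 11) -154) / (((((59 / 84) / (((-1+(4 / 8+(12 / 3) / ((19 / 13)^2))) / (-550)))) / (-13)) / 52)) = -134042152608 / 64429475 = -2080.45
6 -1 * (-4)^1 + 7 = 17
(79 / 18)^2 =6241 / 324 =19.26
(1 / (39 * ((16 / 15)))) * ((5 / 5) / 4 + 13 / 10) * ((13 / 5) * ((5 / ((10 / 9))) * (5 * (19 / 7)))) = 5301 / 896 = 5.92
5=5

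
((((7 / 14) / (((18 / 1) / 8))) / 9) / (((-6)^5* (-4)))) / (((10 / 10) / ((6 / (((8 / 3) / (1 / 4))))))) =1 / 2239488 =0.00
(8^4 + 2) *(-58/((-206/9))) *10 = 103842.52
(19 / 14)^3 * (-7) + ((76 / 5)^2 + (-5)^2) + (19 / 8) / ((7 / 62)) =2543867 / 9800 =259.58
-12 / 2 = -6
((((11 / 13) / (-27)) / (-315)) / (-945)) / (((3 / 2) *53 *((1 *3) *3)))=-22 / 149516496675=-0.00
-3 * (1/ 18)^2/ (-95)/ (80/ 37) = 37/ 820800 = 0.00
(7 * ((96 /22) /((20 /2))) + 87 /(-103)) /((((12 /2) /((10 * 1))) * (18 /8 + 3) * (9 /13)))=72332 /71379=1.01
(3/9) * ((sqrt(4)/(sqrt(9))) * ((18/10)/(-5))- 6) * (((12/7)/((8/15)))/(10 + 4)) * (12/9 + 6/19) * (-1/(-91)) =-282/32585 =-0.01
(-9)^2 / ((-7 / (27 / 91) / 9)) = -19683 / 637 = -30.90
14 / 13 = 1.08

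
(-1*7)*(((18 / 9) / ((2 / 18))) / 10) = -63 / 5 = -12.60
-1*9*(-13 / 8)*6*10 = 1755 / 2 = 877.50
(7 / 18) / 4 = 7 / 72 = 0.10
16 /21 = 0.76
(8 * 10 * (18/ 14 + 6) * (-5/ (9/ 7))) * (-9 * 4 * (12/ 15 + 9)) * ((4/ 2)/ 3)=533120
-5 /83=-0.06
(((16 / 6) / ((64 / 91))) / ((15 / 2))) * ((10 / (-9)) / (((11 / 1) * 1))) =-91 / 1782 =-0.05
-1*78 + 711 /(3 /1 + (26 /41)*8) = 3333 /331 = 10.07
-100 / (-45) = 20 / 9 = 2.22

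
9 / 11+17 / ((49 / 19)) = 3994 / 539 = 7.41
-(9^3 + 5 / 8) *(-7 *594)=12135123 / 4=3033780.75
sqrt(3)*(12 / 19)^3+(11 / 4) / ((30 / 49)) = 1728*sqrt(3) / 6859+539 / 120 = 4.93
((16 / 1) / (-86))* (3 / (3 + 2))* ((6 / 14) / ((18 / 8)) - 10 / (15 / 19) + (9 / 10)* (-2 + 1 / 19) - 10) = 386692 / 142975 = 2.70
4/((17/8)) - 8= -104/17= -6.12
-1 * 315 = -315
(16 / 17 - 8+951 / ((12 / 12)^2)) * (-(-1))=16047 / 17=943.94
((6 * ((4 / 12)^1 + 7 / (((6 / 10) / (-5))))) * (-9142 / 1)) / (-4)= -795354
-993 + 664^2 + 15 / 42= 6158647 / 14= 439903.36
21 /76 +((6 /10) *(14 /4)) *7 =14.98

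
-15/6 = -5/2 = -2.50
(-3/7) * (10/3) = -10/7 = -1.43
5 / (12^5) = 5 / 248832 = 0.00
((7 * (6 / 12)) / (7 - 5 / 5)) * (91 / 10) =637 / 120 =5.31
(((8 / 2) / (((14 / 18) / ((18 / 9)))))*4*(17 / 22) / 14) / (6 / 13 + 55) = 15912 / 388619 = 0.04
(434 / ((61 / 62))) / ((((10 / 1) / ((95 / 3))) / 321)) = 448393.15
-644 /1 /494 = -322 /247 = -1.30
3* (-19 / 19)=-3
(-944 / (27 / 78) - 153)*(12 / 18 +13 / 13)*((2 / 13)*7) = -1814470 / 351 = -5169.43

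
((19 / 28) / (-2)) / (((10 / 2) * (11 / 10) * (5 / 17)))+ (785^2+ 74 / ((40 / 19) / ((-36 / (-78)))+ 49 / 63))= 78767624251 / 127820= 616238.65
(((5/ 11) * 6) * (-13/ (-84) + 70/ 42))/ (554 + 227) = 765/ 120274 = 0.01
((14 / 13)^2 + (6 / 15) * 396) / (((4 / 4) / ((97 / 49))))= 13078316 / 41405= 315.86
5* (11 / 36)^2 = 605 / 1296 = 0.47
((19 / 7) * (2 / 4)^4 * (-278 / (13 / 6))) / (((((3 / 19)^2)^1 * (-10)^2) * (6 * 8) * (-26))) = 953401 / 136281600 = 0.01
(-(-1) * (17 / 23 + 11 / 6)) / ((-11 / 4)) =-710 / 759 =-0.94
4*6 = 24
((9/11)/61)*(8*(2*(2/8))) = 36/671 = 0.05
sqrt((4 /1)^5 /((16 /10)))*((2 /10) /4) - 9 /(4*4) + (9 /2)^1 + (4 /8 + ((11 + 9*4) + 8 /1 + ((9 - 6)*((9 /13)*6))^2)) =2*sqrt(10) /5 + 580623 /2704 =215.99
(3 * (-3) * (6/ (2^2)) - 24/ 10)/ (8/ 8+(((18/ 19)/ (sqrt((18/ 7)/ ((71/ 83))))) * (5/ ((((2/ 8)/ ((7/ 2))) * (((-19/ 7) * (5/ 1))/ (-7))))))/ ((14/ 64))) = 1719846237/ 879685845730 - 270004896 * sqrt(82502)/ 439842922865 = -0.17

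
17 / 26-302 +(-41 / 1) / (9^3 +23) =-2946493 / 9776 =-301.40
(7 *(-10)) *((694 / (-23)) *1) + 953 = 70499 / 23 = 3065.17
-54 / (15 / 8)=-144 / 5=-28.80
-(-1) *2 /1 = 2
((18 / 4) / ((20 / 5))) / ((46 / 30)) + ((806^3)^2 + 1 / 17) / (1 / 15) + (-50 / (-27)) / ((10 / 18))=38591308919778422193005 / 9384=4112458324784571844.95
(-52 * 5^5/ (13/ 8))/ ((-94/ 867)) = 43350000/ 47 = 922340.43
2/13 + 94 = 1224/13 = 94.15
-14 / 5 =-2.80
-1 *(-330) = 330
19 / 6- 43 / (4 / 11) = -1381 / 12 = -115.08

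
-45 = -45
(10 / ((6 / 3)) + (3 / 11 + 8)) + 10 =256 / 11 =23.27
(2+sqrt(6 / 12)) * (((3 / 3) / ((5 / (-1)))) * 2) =-4 / 5 - sqrt(2) / 5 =-1.08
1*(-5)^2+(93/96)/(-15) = 11969/480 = 24.94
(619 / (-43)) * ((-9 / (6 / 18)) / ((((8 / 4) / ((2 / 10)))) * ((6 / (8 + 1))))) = 50139 / 860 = 58.30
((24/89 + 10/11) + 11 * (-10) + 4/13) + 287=2271597/12727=178.49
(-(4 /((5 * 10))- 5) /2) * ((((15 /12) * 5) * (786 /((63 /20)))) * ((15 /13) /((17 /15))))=6042375 /1547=3905.87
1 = 1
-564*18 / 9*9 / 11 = -10152 / 11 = -922.91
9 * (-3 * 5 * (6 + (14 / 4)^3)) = -52785 / 8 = -6598.12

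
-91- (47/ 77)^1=-7054/ 77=-91.61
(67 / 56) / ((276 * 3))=67 / 46368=0.00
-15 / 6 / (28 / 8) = -0.71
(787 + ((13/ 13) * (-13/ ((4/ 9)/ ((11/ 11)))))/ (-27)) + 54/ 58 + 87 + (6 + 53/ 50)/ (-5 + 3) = 3795307/ 4350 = 872.48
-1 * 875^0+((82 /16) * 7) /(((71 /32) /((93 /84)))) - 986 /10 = -29003 /355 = -81.70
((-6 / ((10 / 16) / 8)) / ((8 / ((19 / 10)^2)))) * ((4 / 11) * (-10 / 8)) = 4332 / 275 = 15.75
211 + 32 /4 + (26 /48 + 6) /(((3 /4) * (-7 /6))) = 4442 /21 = 211.52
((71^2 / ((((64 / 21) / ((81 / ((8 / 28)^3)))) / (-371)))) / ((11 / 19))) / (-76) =48435791.75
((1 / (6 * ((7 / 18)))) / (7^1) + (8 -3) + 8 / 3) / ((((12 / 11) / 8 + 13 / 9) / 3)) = 14.67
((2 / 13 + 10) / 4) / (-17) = -33 / 221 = -0.15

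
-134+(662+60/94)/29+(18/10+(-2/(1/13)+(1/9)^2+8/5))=-73825414/552015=-133.74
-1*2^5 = -32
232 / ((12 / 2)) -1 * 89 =-151 / 3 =-50.33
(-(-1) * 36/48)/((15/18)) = 9/10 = 0.90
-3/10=-0.30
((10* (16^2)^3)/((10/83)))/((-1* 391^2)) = -1392508928/152881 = -9108.45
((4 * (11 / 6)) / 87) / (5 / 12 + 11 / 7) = 616 / 14529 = 0.04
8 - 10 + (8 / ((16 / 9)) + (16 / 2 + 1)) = 11.50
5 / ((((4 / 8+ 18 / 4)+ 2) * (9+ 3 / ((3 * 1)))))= 1 / 14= 0.07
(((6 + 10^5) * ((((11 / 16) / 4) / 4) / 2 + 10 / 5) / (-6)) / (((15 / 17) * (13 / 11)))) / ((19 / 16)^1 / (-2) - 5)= 215062903 / 37232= 5776.29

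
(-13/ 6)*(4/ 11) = -26/ 33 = -0.79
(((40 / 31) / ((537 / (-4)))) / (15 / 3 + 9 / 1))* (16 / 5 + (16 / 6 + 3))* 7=-2128 / 49941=-0.04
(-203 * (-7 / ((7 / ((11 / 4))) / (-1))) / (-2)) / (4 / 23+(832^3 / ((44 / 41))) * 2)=564949 / 2172409348448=0.00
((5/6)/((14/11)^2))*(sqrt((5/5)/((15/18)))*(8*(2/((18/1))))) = 121*sqrt(30)/1323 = 0.50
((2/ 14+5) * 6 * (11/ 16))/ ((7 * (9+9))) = 33/ 196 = 0.17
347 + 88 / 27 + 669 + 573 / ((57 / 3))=538351 / 513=1049.42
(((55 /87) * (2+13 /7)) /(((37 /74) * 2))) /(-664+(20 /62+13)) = -15345 /4094713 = -0.00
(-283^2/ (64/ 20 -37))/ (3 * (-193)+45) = -400445/ 90246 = -4.44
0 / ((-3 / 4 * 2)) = 0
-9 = -9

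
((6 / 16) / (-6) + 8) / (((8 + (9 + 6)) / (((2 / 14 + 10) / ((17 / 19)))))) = 171323 / 43792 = 3.91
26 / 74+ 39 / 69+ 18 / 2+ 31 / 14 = 144527 / 11914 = 12.13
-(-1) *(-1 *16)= -16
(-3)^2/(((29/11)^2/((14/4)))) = 7623/1682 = 4.53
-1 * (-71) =71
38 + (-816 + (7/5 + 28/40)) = -7759/10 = -775.90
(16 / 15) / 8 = 2 / 15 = 0.13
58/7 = 8.29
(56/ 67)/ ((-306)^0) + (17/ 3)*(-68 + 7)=-69311/ 201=-344.83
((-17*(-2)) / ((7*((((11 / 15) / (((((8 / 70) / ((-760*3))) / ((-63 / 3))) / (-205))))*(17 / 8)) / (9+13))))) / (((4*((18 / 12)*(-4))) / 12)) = 0.00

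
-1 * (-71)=71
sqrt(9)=3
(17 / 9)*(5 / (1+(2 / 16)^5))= 2785280 / 294921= 9.44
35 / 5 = 7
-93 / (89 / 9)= -837 / 89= -9.40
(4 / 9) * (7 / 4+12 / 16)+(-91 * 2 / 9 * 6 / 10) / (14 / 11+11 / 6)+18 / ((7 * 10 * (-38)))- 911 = -2242333031 / 2453850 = -913.80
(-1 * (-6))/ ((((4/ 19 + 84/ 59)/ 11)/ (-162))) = -2996433/ 458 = -6542.43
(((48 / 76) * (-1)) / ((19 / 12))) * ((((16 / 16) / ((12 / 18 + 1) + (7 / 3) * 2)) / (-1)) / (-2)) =-216 / 6859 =-0.03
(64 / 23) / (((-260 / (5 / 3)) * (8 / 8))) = -16 / 897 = -0.02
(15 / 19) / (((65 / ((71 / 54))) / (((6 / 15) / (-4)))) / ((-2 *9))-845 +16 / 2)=-0.00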